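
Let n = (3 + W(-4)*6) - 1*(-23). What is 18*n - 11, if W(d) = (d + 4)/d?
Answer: 457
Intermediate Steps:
W(d) = (4 + d)/d
n = 26 (n = (3 + ((4 - 4)/(-4))*6) - 1*(-23) = (3 - ¼*0*6) + 23 = (3 + 0*6) + 23 = (3 + 0) + 23 = 3 + 23 = 26)
18*n - 11 = 18*26 - 11 = 468 - 11 = 457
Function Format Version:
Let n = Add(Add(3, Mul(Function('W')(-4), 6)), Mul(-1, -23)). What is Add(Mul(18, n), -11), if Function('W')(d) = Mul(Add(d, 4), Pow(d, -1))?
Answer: 457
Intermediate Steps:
Function('W')(d) = Mul(Pow(d, -1), Add(4, d)) (Function('W')(d) = Mul(Add(4, d), Pow(d, -1)) = Mul(Pow(d, -1), Add(4, d)))
n = 26 (n = Add(Add(3, Mul(Mul(Pow(-4, -1), Add(4, -4)), 6)), Mul(-1, -23)) = Add(Add(3, Mul(Mul(Rational(-1, 4), 0), 6)), 23) = Add(Add(3, Mul(0, 6)), 23) = Add(Add(3, 0), 23) = Add(3, 23) = 26)
Add(Mul(18, n), -11) = Add(Mul(18, 26), -11) = Add(468, -11) = 457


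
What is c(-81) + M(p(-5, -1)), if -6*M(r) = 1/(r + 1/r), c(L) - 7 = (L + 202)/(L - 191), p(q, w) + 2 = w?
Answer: 8983/1360 ≈ 6.6051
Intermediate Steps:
p(q, w) = -2 + w
c(L) = 7 + (202 + L)/(-191 + L) (c(L) = 7 + (L + 202)/(L - 191) = 7 + (202 + L)/(-191 + L))
M(r) = -1/(6*(r + 1/r))
c(-81) + M(p(-5, -1)) = (-1135 + 8*(-81))/(-191 - 81) - (-2 - 1)/(6 + 6*(-2 - 1)²) = (-1135 - 648)/(-272) - 1*(-3)/(6 + 6*(-3)²) = -1/272*(-1783) - 1*(-3)/(6 + 6*9) = 1783/272 - 1*(-3)/(6 + 54) = 1783/272 - 1*(-3)/60 = 1783/272 - 1*(-3)*1/60 = 1783/272 + 1/20 = 8983/1360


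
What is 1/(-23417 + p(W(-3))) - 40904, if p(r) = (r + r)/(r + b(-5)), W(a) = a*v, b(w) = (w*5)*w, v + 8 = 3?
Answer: -13409762854/327835 ≈ -40904.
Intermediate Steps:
v = -5 (v = -8 + 3 = -5)
b(w) = 5*w**2 (b(w) = (5*w)*w = 5*w**2)
W(a) = -5*a (W(a) = a*(-5) = -5*a)
p(r) = 2*r/(125 + r) (p(r) = (r + r)/(r + 5*(-5)**2) = (2*r)/(r + 5*25) = (2*r)/(r + 125) = (2*r)/(125 + r) = 2*r/(125 + r))
1/(-23417 + p(W(-3))) - 40904 = 1/(-23417 + 2*(-5*(-3))/(125 - 5*(-3))) - 40904 = 1/(-23417 + 2*15/(125 + 15)) - 40904 = 1/(-23417 + 2*15/140) - 40904 = 1/(-23417 + 2*15*(1/140)) - 40904 = 1/(-23417 + 3/14) - 40904 = 1/(-327835/14) - 40904 = -14/327835 - 40904 = -13409762854/327835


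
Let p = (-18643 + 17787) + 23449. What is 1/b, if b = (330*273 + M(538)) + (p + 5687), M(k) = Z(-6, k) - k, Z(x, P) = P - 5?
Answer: 1/118365 ≈ 8.4484e-6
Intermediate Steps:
Z(x, P) = -5 + P
p = 22593 (p = -856 + 23449 = 22593)
M(k) = -5 (M(k) = (-5 + k) - k = -5)
b = 118365 (b = (330*273 - 5) + (22593 + 5687) = (90090 - 5) + 28280 = 90085 + 28280 = 118365)
1/b = 1/118365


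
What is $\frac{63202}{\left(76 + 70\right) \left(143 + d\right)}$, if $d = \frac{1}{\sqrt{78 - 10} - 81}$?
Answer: $\frac{14669468609}{4845455008} + \frac{31601 \sqrt{17}}{4845455008} \approx 3.0275$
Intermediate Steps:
$d = \frac{1}{-81 + 2 \sqrt{17}}$ ($d = \frac{1}{\sqrt{68} - 81} = \frac{1}{2 \sqrt{17} - 81} = \frac{1}{-81 + 2 \sqrt{17}} \approx -0.013745$)
$\frac{63202}{\left(76 + 70\right) \left(143 + d\right)} = \frac{63202}{\left(76 + 70\right) \left(143 - \left(\frac{81}{6493} + \frac{2 \sqrt{17}}{6493}\right)\right)} = \frac{63202}{146 \left(\frac{928418}{6493} - \frac{2 \sqrt{17}}{6493}\right)} = \frac{63202}{\frac{135549028}{6493} - \frac{292 \sqrt{17}}{6493}}$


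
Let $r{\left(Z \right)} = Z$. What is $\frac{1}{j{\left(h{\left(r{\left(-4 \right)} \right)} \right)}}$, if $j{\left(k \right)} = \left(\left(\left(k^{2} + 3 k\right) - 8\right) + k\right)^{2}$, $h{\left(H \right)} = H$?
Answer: $\frac{1}{64} \approx 0.015625$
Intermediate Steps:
$j{\left(k \right)} = \left(-8 + k^{2} + 4 k\right)^{2}$ ($j{\left(k \right)} = \left(\left(-8 + k^{2} + 3 k\right) + k\right)^{2} = \left(-8 + k^{2} + 4 k\right)^{2}$)
$\frac{1}{j{\left(h{\left(r{\left(-4 \right)} \right)} \right)}} = \frac{1}{\left(-8 + \left(-4\right)^{2} + 4 \left(-4\right)\right)^{2}} = \frac{1}{\left(-8 + 16 - 16\right)^{2}} = \frac{1}{\left(-8\right)^{2}} = \frac{1}{64}$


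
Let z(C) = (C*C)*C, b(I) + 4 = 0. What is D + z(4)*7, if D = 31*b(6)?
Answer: 324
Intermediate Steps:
b(I) = -4 (b(I) = -4 + 0 = -4)
z(C) = C³ (z(C) = C²*C = C³)
D = -124 (D = 31*(-4) = -124)
D + z(4)*7 = -124 + 4³*7 = -124 + 64*7 = -124 + 448 = 324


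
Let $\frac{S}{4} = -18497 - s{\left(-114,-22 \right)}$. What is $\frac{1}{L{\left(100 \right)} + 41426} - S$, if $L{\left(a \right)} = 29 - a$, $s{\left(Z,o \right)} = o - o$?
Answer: $\frac{3059773741}{41355} \approx 73988.0$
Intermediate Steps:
$s{\left(Z,o \right)} = 0$
$S = -73988$ ($S = 4 \left(-18497 - 0\right) = 4 \left(-18497 + 0\right) = 4 \left(-18497\right) = -73988$)
$\frac{1}{L{\left(100 \right)} + 41426} - S = \frac{1}{\left(29 - 100\right) + 41426} - -73988 = \frac{1}{\left(29 - 100\right) + 41426} + 73988 = \frac{1}{-71 + 41426} + 73988 = \frac{1}{41355} + 73988 = \frac{3059773741}{41355}$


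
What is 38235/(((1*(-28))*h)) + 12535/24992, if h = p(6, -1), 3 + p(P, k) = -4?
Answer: 239506495/1224608 ≈ 195.58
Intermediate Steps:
p(P, k) = -7 (p(P, k) = -3 - 4 = -7)
h = -7
38235/(((1*(-28))*h)) + 12535/24992 = 38235/(((1*(-28))*(-7))) + 12535/24992 = 38235/((-28*(-7))) + 12535*(1/24992) = 38235/196 + 12535/24992 = 239506495/1224608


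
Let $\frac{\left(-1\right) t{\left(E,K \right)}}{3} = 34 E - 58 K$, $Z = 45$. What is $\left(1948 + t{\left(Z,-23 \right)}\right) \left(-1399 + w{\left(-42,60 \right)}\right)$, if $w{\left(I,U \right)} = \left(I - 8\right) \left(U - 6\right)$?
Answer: $27233756$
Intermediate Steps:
$t{\left(E,K \right)} = - 102 E + 174 K$ ($t{\left(E,K \right)} = - 3 \left(34 E - 58 K\right) = - 3 \left(- 58 K + 34 E\right) = - 102 E + 174 K$)
$w{\left(I,U \right)} = \left(-8 + I\right) \left(-6 + U\right)$
$\left(1948 + t{\left(Z,-23 \right)}\right) \left(-1399 + w{\left(-42,60 \right)}\right) = \left(1948 + \left(\left(-102\right) 45 + 174 \left(-23\right)\right)\right) \left(-1399 - 2700\right) = \left(1948 - 8592\right) \left(-1399 + \left(48 - 480 + 252 - 2520\right)\right) = \left(1948 - 8592\right) \left(-1399 - 2700\right) = \left(-6644\right) \left(-4099\right) = 27233756$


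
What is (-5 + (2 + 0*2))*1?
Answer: -3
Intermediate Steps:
(-5 + (2 + 0*2))*1 = (-5 + (2 + 0))*1 = (-5 + 2)*1 = -3*1 = -3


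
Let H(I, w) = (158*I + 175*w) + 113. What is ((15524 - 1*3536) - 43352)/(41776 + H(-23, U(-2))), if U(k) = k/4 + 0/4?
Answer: -62728/76335 ≈ -0.82175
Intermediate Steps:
U(k) = k/4 (U(k) = k*(1/4) + 0*(1/4) = k/4 + 0 = k/4)
H(I, w) = 113 + 158*I + 175*w
((15524 - 1*3536) - 43352)/(41776 + H(-23, U(-2))) = ((15524 - 1*3536) - 43352)/(41776 + (113 + 158*(-23) + 175*((1/4)*(-2)))) = ((15524 - 3536) - 43352)/(41776 + (113 - 3634 + 175*(-1/2))) = (11988 - 43352)/(41776 + (113 - 3634 - 175/2)) = -31364/(41776 - 7217/2) = -31364/76335/2 = -31364*2/76335 = -62728/76335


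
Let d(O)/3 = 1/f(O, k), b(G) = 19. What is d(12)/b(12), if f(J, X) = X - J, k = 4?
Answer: -3/152 ≈ -0.019737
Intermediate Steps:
d(O) = 3/(4 - O)
d(12)/b(12) = -3/(-4 + 12)/19 = -3/8*(1/19) = -3*⅛*(1/19) = -3/8*1/19 = -3/152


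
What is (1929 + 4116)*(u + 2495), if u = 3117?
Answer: 33924540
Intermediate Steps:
(1929 + 4116)*(u + 2495) = (1929 + 4116)*(3117 + 2495) = 6045*5612 = 33924540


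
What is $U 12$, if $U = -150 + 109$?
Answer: $-492$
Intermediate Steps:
$U = -41$
$U 12 = \left(-41\right) 12 = -492$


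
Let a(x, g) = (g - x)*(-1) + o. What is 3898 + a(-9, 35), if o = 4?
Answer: 3858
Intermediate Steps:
a(x, g) = 4 + x - g (a(x, g) = (g - x)*(-1) + 4 = (x - g) + 4 = 4 + x - g)
3898 + a(-9, 35) = 3898 + (4 - 9 - 1*35) = 3898 + (4 - 9 - 35) = 3898 - 40 = 3858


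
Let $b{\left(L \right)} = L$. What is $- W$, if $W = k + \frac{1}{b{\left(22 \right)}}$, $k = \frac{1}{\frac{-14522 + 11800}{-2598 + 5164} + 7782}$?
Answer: $- \frac{10011171}{219624790} \approx -0.045583$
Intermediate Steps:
$k = \frac{1283}{9982945}$ ($k = \frac{1}{- \frac{2722}{2566} + 7782} = \frac{1}{\left(-2722\right) \frac{1}{2566} + 7782} = \frac{1}{- \frac{1361}{1283} + 7782} = \frac{1}{\frac{9982945}{1283}} = \frac{1283}{9982945} \approx 0.00012852$)
$W = \frac{10011171}{219624790}$ ($W = \frac{1283}{9982945} + \frac{1}{22} = \frac{10011171}{219624790} \approx 0.045583$)
$- W = \left(-1\right) \frac{10011171}{219624790} = - \frac{10011171}{219624790}$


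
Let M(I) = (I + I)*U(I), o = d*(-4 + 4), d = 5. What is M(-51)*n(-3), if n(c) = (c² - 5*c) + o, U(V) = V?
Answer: 124848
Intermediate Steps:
o = 0 (o = 5*(-4 + 4) = 5*0 = 0)
M(I) = 2*I² (M(I) = (I + I)*I = (2*I)*I = 2*I²)
n(c) = c² - 5*c (n(c) = (c² - 5*c) + 0 = c² - 5*c)
M(-51)*n(-3) = (2*(-51)²)*(-3*(-5 - 3)) = (2*2601)*(-3*(-8)) = 5202*24 = 124848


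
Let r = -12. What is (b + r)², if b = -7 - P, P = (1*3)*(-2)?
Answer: 169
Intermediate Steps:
P = -6 (P = 3*(-2) = -6)
b = -1 (b = -7 - 1*(-6) = -7 + 6 = -1)
(b + r)² = (-1 - 12)² = (-13)² = 169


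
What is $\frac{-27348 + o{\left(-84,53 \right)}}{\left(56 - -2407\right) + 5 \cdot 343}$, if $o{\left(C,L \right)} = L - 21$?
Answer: $- \frac{13658}{2089} \approx -6.5381$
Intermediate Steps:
$o{\left(C,L \right)} = -21 + L$ ($o{\left(C,L \right)} = L - 21 = -21 + L$)
$\frac{-27348 + o{\left(-84,53 \right)}}{\left(56 - -2407\right) + 5 \cdot 343} = \frac{-27348 + \left(-21 + 53\right)}{\left(56 - -2407\right) + 5 \cdot 343} = \frac{-27348 + 32}{\left(56 + 2407\right) + 1715} = - \frac{27316}{2463 + 1715} = - \frac{27316}{4178} = \left(-27316\right) \frac{1}{4178} = - \frac{13658}{2089}$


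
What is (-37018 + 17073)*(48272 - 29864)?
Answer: -367147560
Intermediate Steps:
(-37018 + 17073)*(48272 - 29864) = -19945*18408 = -367147560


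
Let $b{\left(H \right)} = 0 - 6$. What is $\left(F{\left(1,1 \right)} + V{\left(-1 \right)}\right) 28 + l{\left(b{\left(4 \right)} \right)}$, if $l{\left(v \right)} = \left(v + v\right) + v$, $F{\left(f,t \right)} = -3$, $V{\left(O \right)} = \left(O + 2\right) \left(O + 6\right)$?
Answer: $38$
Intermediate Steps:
$V{\left(O \right)} = \left(2 + O\right) \left(6 + O\right)$
$b{\left(H \right)} = -6$ ($b{\left(H \right)} = 0 - 6 = -6$)
$l{\left(v \right)} = 3 v$ ($l{\left(v \right)} = 2 v + v = 3 v$)
$\left(F{\left(1,1 \right)} + V{\left(-1 \right)}\right) 28 + l{\left(b{\left(4 \right)} \right)} = \left(-3 + \left(12 + \left(-1\right)^{2} + 8 \left(-1\right)\right)\right) 28 + 3 \left(-6\right) = \left(-3 + \left(12 + 1 - 8\right)\right) 28 - 18 = \left(-3 + 5\right) 28 - 18 = 2 \cdot 28 - 18 = 56 - 18 = 38$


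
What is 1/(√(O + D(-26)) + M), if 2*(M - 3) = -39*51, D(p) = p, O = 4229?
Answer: -1322/1305159 - 4*√467/1305159 ≈ -0.0010791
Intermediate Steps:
M = -1983/2 (M = 3 + (-39*51)/2 = 3 + (½)*(-1989) = 3 - 1989/2 = -1983/2 ≈ -991.50)
1/(√(O + D(-26)) + M) = 1/(√(4229 - 26) - 1983/2) = 1/(√4203 - 1983/2) = 1/(3*√467 - 1983/2) = 1/(-1983/2 + 3*√467)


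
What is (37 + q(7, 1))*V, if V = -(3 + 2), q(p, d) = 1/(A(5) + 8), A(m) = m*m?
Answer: -6110/33 ≈ -185.15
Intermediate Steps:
A(m) = m**2
q(p, d) = 1/33 (q(p, d) = 1/(5**2 + 8) = 1/(25 + 8) = 1/33)
V = -5 (V = -1*5 = -5)
(37 + q(7, 1))*V = (37 + 1/33)*(-5) = (1222/33)*(-5) = -6110/33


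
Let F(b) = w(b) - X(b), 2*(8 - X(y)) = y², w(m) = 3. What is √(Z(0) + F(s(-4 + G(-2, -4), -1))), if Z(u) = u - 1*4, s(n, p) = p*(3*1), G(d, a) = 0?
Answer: 3*I*√2/2 ≈ 2.1213*I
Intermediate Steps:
s(n, p) = 3*p (s(n, p) = p*3 = 3*p)
X(y) = 8 - y²/2
F(b) = -5 + b²/2 (F(b) = 3 - (8 - b²/2) = 3 + (-8 + b²/2) = -5 + b²/2)
Z(u) = -4 + u (Z(u) = u - 4 = -4 + u)
√(Z(0) + F(s(-4 + G(-2, -4), -1))) = √((-4 + 0) + (-5 + (3*(-1))²/2)) = √(-4 + (-5 + (½)*(-3)²)) = √(-4 + (-5 + (½)*9)) = √(-4 + (-5 + 9/2)) = √(-4 - ½) = √(-9/2) = 3*I*√2/2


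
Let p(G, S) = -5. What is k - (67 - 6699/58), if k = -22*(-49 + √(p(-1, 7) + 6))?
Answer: 2209/2 ≈ 1104.5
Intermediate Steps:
k = 1056 (k = -22*(-49 + √(-5 + 6)) = -22*(-49 + √1) = -22*(-49 + 1) = -22*(-48) = 1056)
k - (67 - 6699/58) = 1056 - (67 - 6699/58) = 1056 - (67 - 77*3/2) = 1056 - (67 - 231/2) = 1056 - 1*(-97/2) = 1056 + 97/2 = 2209/2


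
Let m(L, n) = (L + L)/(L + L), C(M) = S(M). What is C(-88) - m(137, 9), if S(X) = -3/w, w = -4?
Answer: -¼ ≈ -0.25000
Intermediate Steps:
S(X) = ¾ (S(X) = -3/(-4) = -3*(-¼) = ¾)
C(M) = ¾
m(L, n) = 1 (m(L, n) = (2*L)/((2*L)) = (2*L)*(1/(2*L)) = 1)
C(-88) - m(137, 9) = ¾ - 1*1 = ¾ - 1 = -¼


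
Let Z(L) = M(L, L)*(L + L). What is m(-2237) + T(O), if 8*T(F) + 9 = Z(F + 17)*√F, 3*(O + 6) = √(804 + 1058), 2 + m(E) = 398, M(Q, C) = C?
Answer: 3159/8 + √(-54 + 21*√38)*(-33 - 7*√38)²/108 ≈ 861.28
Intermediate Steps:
m(E) = 396 (m(E) = -2 + 398 = 396)
O = -6 + 7*√38/3 (O = -6 + √(804 + 1058)/3 = -6 + √1862/3 = -6 + (7*√38)/3 = -6 + 7*√38/3 ≈ 8.3836)
Z(L) = 2*L² (Z(L) = L*(L + L) = L*(2*L) = 2*L²)
T(F) = -9/8 + √F*(17 + F)²/4 (T(F) = -9/8 + ((2*(F + 17)²)*√F)/8 = -9/8 + ((2*(17 + F)²)*√F)/8 = -9/8 + (2*√F*(17 + F)²)/8 = -9/8 + √F*(17 + F)²/4)
m(-2237) + T(O) = 396 + (-9/8 + √(-6 + 7*√38/3)*(17 + (-6 + 7*√38/3))²/4) = 396 + (-9/8 + √(-6 + 7*√38/3)*(11 + 7*√38/3)²/4) = 3159/8 + √(-6 + 7*√38/3)*(11 + 7*√38/3)²/4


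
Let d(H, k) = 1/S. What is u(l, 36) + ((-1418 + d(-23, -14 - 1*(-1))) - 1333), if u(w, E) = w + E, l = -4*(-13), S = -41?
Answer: -109184/41 ≈ -2663.0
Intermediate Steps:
d(H, k) = -1/41 (d(H, k) = 1/(-41) = -1/41)
l = 52
u(w, E) = E + w
u(l, 36) + ((-1418 + d(-23, -14 - 1*(-1))) - 1333) = (36 + 52) + ((-1418 - 1/41) - 1333) = 88 + (-58139/41 - 1333) = 88 - 112792/41 = -109184/41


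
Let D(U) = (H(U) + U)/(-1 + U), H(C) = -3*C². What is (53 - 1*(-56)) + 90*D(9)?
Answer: -5047/2 ≈ -2523.5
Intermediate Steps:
D(U) = (U - 3*U²)/(-1 + U) (D(U) = (-3*U² + U)/(-1 + U) = (U - 3*U²)/(-1 + U))
(53 - 1*(-56)) + 90*D(9) = (53 - 1*(-56)) + 90*(9*(1 - 3*9)/(-1 + 9)) = (53 + 56) + 90*(9*(1 - 27)/8) = 109 + 90*(9*(⅛)*(-26)) = 109 + 90*(-117/4) = 109 - 5265/2 = -5047/2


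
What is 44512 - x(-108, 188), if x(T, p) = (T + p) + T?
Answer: 44540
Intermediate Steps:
x(T, p) = p + 2*T
44512 - x(-108, 188) = 44512 - (188 + 2*(-108)) = 44512 - (188 - 216) = 44512 - 1*(-28) = 44512 + 28 = 44540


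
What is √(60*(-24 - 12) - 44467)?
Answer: I*√46627 ≈ 215.93*I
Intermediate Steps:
√(60*(-24 - 12) - 44467) = √(60*(-36) - 44467) = √(-2160 - 44467) = √(-46627) = I*√46627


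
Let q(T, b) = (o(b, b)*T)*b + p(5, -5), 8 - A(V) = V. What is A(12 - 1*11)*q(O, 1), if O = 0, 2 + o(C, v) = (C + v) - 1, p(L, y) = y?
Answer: -35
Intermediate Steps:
A(V) = 8 - V
o(C, v) = -3 + C + v (o(C, v) = -2 + ((C + v) - 1) = -2 + (-1 + C + v) = -3 + C + v)
q(T, b) = -5 + T*b*(-3 + 2*b) (q(T, b) = ((-3 + b + b)*T)*b - 5 = ((-3 + 2*b)*T)*b - 5 = (T*(-3 + 2*b))*b - 5 = T*b*(-3 + 2*b) - 5 = -5 + T*b*(-3 + 2*b))
A(12 - 1*11)*q(O, 1) = (8 - (12 - 1*11))*(-5 + 0*1*(-3 + 2*1)) = (8 - (12 - 11))*(-5 + 0*1*(-3 + 2)) = (8 - 1*1)*(-5 + 0*1*(-1)) = (8 - 1)*(-5 + 0) = 7*(-5) = -35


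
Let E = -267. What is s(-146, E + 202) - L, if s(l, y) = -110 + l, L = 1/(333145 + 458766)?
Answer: -202729217/791911 ≈ -256.00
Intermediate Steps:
L = 1/791911 ≈ 1.2628e-6
s(-146, E + 202) - L = (-110 - 146) - 1*1/791911 = -256 - 1/791911 = -202729217/791911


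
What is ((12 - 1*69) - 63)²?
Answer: 14400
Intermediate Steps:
((12 - 1*69) - 63)² = ((12 - 69) - 63)² = (-57 - 63)² = (-120)² = 14400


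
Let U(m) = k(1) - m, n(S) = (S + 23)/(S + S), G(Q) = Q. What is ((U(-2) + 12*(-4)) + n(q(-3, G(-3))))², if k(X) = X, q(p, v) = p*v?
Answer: 151321/81 ≈ 1868.2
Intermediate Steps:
n(S) = (23 + S)/(2*S) (n(S) = (23 + S)/((2*S)) = (23 + S)*(1/(2*S)) = (23 + S)/(2*S))
U(m) = 1 - m
((U(-2) + 12*(-4)) + n(q(-3, G(-3))))² = (((1 - 1*(-2)) + 12*(-4)) + (23 - 3*(-3))/(2*((-3*(-3)))))² = (((1 + 2) - 48) + (½)*(23 + 9)/9)² = ((3 - 48) + (½)*(⅑)*32)² = (-45 + 16/9)² = (-389/9)² = 151321/81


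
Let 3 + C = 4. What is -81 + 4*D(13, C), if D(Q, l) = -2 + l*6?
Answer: -65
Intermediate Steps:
C = 1 (C = -3 + 4 = 1)
D(Q, l) = -2 + 6*l
-81 + 4*D(13, C) = -81 + 4*(-2 + 6*1) = -81 + 4*(-2 + 6) = -81 + 4*4 = -81 + 16 = -65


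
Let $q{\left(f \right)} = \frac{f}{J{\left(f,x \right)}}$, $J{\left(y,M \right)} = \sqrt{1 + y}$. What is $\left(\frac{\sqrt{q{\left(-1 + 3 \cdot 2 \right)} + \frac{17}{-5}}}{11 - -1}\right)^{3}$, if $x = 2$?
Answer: $- \frac{i \sqrt{30} \left(102 - 25 \sqrt{6}\right)^{\frac{3}{2}}}{1555200} \approx - 0.00091658 i$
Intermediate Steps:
$q{\left(f \right)} = \frac{f}{\sqrt{1 + f}}$
$\left(\frac{\sqrt{q{\left(-1 + 3 \cdot 2 \right)} + \frac{17}{-5}}}{11 - -1}\right)^{3} = \left(\frac{\sqrt{\frac{-1 + 3 \cdot 2}{\sqrt{1 + \left(-1 + 3 \cdot 2\right)}} + \frac{17}{-5}}}{11 - -1}\right)^{3} = \left(\frac{\sqrt{\frac{-1 + 6}{\sqrt{1 + \left(-1 + 6\right)}} + 17 \left(- \frac{1}{5}\right)}}{11 + 1}\right)^{3} = \left(\frac{\sqrt{\frac{5}{\sqrt{1 + 5}} - \frac{17}{5}}}{12}\right)^{3} = \left(\sqrt{\frac{5}{\sqrt{6}} - \frac{17}{5}} \cdot \frac{1}{12}\right)^{3} = \left(\sqrt{5 \frac{\sqrt{6}}{6} - \frac{17}{5}} \cdot \frac{1}{12}\right)^{3} = \left(\sqrt{\frac{5 \sqrt{6}}{6} - \frac{17}{5}} \cdot \frac{1}{12}\right)^{3} = \left(\sqrt{- \frac{17}{5} + \frac{5 \sqrt{6}}{6}} \cdot \frac{1}{12}\right)^{3} = \left(\frac{\sqrt{- \frac{17}{5} + \frac{5 \sqrt{6}}{6}}}{12}\right)^{3} = \frac{\left(- \frac{17}{5} + \frac{5 \sqrt{6}}{6}\right)^{\frac{3}{2}}}{1728}$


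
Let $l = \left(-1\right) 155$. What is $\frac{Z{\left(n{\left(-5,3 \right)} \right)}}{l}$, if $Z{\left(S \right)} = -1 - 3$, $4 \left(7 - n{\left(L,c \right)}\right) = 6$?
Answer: $\frac{4}{155} \approx 0.025806$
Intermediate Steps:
$n{\left(L,c \right)} = \frac{11}{2}$ ($n{\left(L,c \right)} = 7 - \frac{3}{2} = \frac{11}{2}$)
$Z{\left(S \right)} = -4$ ($Z{\left(S \right)} = -1 - 3 = -4$)
$l = -155$
$\frac{Z{\left(n{\left(-5,3 \right)} \right)}}{l} = - \frac{4}{-155} = \left(-4\right) \left(- \frac{1}{155}\right) = \frac{4}{155}$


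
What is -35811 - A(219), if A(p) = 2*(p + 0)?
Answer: -36249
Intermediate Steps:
A(p) = 2*p
-35811 - A(219) = -35811 - 2*219 = -35811 - 1*438 = -35811 - 438 = -36249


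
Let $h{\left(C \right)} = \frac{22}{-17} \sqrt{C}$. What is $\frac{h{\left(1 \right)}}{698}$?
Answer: $- \frac{11}{5933} \approx -0.001854$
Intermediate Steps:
$h{\left(C \right)} = - \frac{22 \sqrt{C}}{17}$ ($h{\left(C \right)} = 22 \left(- \frac{1}{17}\right) \sqrt{C} = - \frac{22 \sqrt{C}}{17}$)
$\frac{h{\left(1 \right)}}{698} = \frac{\left(- \frac{22}{17}\right) \sqrt{1}}{698} = \left(- \frac{22}{17}\right) 1 \cdot \frac{1}{698} = \left(- \frac{22}{17}\right) \frac{1}{698} = - \frac{11}{5933}$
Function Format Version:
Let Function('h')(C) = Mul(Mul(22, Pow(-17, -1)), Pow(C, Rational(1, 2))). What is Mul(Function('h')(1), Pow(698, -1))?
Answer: Rational(-11, 5933) ≈ -0.0018540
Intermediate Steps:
Function('h')(C) = Mul(Rational(-22, 17), Pow(C, Rational(1, 2))) (Function('h')(C) = Mul(Mul(22, Rational(-1, 17)), Pow(C, Rational(1, 2))) = Mul(Rational(-22, 17), Pow(C, Rational(1, 2))))
Mul(Function('h')(1), Pow(698, -1)) = Mul(Mul(Rational(-22, 17), Pow(1, Rational(1, 2))), Pow(698, -1)) = Mul(Mul(Rational(-22, 17), 1), Rational(1, 698)) = Mul(Rational(-22, 17), Rational(1, 698)) = Rational(-11, 5933)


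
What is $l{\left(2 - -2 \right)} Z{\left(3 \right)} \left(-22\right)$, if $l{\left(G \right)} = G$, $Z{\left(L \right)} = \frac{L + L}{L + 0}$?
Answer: $-176$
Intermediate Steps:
$Z{\left(L \right)} = 2$ ($Z{\left(L \right)} = \frac{2 L}{L} = 2$)
$l{\left(2 - -2 \right)} Z{\left(3 \right)} \left(-22\right) = \left(2 - -2\right) 2 \left(-22\right) = \left(2 + 2\right) 2 \left(-22\right) = 4 \cdot 2 \left(-22\right) = 8 \left(-22\right) = -176$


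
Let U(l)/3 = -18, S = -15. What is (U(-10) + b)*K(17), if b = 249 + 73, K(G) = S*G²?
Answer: -1161780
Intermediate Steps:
U(l) = -54 (U(l) = 3*(-18) = -54)
K(G) = -15*G²
b = 322
(U(-10) + b)*K(17) = (-54 + 322)*(-15*17²) = 268*(-15*289) = 268*(-4335) = -1161780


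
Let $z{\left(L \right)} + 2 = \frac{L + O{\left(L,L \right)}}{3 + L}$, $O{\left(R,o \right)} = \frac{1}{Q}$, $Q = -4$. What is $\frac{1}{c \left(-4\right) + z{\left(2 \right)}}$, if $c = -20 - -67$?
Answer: $- \frac{20}{3793} \approx -0.0052729$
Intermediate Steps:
$O{\left(R,o \right)} = - \frac{1}{4}$ ($O{\left(R,o \right)} = \frac{1}{-4} = - \frac{1}{4}$)
$c = 47$ ($c = -20 + 67 = 47$)
$z{\left(L \right)} = -2 + \frac{- \frac{1}{4} + L}{3 + L}$ ($z{\left(L \right)} = -2 + \frac{L - \frac{1}{4}}{3 + L} = -2 + \frac{- \frac{1}{4} + L}{3 + L}$)
$\frac{1}{c \left(-4\right) + z{\left(2 \right)}} = \frac{1}{47 \left(-4\right) + \frac{- \frac{25}{4} - 2}{3 + 2}} = \frac{1}{-188 + \frac{- \frac{25}{4} - 2}{5}} = \frac{1}{-188 + \frac{1}{5} \left(- \frac{33}{4}\right)} = \frac{1}{-188 - \frac{33}{20}} = \frac{1}{- \frac{3793}{20}} = - \frac{20}{3793}$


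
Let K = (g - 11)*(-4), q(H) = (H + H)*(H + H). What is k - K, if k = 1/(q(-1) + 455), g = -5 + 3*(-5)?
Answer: -56915/459 ≈ -124.00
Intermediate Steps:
q(H) = 4*H² (q(H) = (2*H)*(2*H) = 4*H²)
g = -20 (g = -5 - 15 = -20)
k = 1/459 (k = 1/(4*(-1)² + 455) = 1/(4*1 + 455) = 1/(4 + 455) = 1/459 ≈ 0.0021787)
K = 124 (K = (-20 - 11)*(-4) = -31*(-4) = 124)
k - K = 1/459 - 1*124 = 1/459 - 124 = -56915/459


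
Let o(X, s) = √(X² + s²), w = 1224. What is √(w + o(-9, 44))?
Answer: √(1224 + √2017) ≈ 35.622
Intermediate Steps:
√(w + o(-9, 44)) = √(1224 + √((-9)² + 44²)) = √(1224 + √(81 + 1936)) = √(1224 + √2017)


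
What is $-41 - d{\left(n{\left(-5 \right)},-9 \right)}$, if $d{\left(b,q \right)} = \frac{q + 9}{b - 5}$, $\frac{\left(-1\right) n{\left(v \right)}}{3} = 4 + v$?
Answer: $-41$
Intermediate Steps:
$n{\left(v \right)} = -12 - 3 v$ ($n{\left(v \right)} = - 3 \left(4 + v\right) = -12 - 3 v$)
$d{\left(b,q \right)} = \frac{9 + q}{-5 + b}$
$-41 - d{\left(n{\left(-5 \right)},-9 \right)} = -41 - \frac{9 - 9}{-5 - -3} = -41 - \frac{1}{-5 + \left(-12 + 15\right)} 0 = -41 - \frac{1}{-5 + 3} \cdot 0 = -41 - \frac{1}{-2} \cdot 0 = -41 - \left(- \frac{1}{2}\right) 0 = -41 - 0 = -41 + 0 = -41$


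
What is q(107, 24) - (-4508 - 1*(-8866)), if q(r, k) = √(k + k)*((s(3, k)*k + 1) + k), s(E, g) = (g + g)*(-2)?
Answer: -4358 - 9116*√3 ≈ -20147.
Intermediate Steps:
s(E, g) = -4*g (s(E, g) = (2*g)*(-2) = -4*g)
q(r, k) = √2*√k*(1 + k - 4*k²) (q(r, k) = √(k + k)*(((-4*k)*k + 1) + k) = √(2*k)*((-4*k² + 1) + k) = (√2*√k)*((1 - 4*k²) + k) = (√2*√k)*(1 + k - 4*k²) = √2*√k*(1 + k - 4*k²))
q(107, 24) - (-4508 - 1*(-8866)) = √2*√24*(1 + 24 - 4*24²) - (-4508 - 1*(-8866)) = √2*(2*√6)*(1 + 24 - 4*576) - (-4508 + 8866) = √2*(2*√6)*(1 + 24 - 2304) - 1*4358 = √2*(2*√6)*(-2279) - 4358 = -9116*√3 - 4358 = -4358 - 9116*√3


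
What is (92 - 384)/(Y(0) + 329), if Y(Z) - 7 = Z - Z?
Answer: -73/84 ≈ -0.86905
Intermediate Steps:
Y(Z) = 7 (Y(Z) = 7 + (Z - Z) = 7 + 0 = 7)
(92 - 384)/(Y(0) + 329) = (92 - 384)/(7 + 329) = -292/336 = -292*1/336 = -73/84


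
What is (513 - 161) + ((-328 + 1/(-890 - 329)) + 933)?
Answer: 1166582/1219 ≈ 957.00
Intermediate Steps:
(513 - 161) + ((-328 + 1/(-890 - 329)) + 933) = 352 + ((-328 + 1/(-1219)) + 933) = 352 + ((-328 - 1/1219) + 933) = 352 + (-399833/1219 + 933) = 352 + 737494/1219 = 1166582/1219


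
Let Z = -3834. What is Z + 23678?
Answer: 19844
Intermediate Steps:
Z + 23678 = -3834 + 23678 = 19844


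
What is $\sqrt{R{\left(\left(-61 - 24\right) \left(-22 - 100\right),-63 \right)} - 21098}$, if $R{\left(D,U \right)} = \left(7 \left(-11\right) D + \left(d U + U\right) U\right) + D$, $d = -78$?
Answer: $i \sqrt{1114831} \approx 1055.9 i$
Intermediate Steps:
$R{\left(D,U \right)} = - 77 U^{2} - 76 D$ ($R{\left(D,U \right)} = \left(7 \left(-11\right) D + \left(- 78 U + U\right) U\right) + D = \left(- 77 D + - 77 U U\right) + D = \left(- 77 D - 77 U^{2}\right) + D = - 77 U^{2} - 76 D$)
$\sqrt{R{\left(\left(-61 - 24\right) \left(-22 - 100\right),-63 \right)} - 21098} = \sqrt{\left(- 77 \left(-63\right)^{2} - 76 \left(-61 - 24\right) \left(-22 - 100\right)\right) - 21098} = \sqrt{\left(\left(-77\right) 3969 - 76 \left(\left(-85\right) \left(-122\right)\right)\right) - 21098} = \sqrt{\left(-305613 - 788120\right) - 21098} = \sqrt{-1093733 - 21098} = \sqrt{-1114831} = i \sqrt{1114831}$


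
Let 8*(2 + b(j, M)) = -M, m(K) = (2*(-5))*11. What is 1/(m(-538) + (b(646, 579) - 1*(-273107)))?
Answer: 8/2183381 ≈ 3.6640e-6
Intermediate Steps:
m(K) = -110 (m(K) = -10*11 = -110)
b(j, M) = -2 - M/8 (b(j, M) = -2 + (-M)/8 = -2 - M/8)
1/(m(-538) + (b(646, 579) - 1*(-273107))) = 1/(-110 + ((-2 - ⅛*579) - 1*(-273107))) = 1/(-110 + ((-2 - 579/8) + 273107)) = 1/(-110 + (-595/8 + 273107)) = 1/(-110 + 2184261/8) = 1/(2183381/8) = 8/2183381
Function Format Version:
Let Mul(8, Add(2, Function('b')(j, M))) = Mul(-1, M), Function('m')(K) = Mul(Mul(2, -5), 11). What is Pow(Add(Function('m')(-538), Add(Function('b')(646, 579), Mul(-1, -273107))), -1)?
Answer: Rational(8, 2183381) ≈ 3.6640e-6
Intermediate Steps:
Function('m')(K) = -110 (Function('m')(K) = Mul(-10, 11) = -110)
Function('b')(j, M) = Add(-2, Mul(Rational(-1, 8), M)) (Function('b')(j, M) = Add(-2, Mul(Rational(1, 8), Mul(-1, M))) = Add(-2, Mul(Rational(-1, 8), M)))
Pow(Add(Function('m')(-538), Add(Function('b')(646, 579), Mul(-1, -273107))), -1) = Pow(Add(-110, Add(Add(-2, Mul(Rational(-1, 8), 579)), Mul(-1, -273107))), -1) = Pow(Add(-110, Add(Add(-2, Rational(-579, 8)), 273107)), -1) = Pow(Add(-110, Add(Rational(-595, 8), 273107)), -1) = Pow(Add(-110, Rational(2184261, 8)), -1) = Pow(Rational(2183381, 8), -1) = Rational(8, 2183381)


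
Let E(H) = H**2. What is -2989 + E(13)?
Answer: -2820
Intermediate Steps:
-2989 + E(13) = -2989 + 13**2 = -2989 + 169 = -2820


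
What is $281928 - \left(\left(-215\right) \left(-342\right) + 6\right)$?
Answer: $208392$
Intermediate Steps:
$281928 - \left(\left(-215\right) \left(-342\right) + 6\right) = 281928 - \left(73530 + 6\right) = 281928 - 73536 = 208392$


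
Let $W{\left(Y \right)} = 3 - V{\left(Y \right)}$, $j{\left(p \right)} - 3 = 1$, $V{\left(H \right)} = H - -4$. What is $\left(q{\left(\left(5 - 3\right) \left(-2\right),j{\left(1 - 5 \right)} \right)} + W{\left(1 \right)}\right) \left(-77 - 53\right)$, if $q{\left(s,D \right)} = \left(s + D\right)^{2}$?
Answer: $260$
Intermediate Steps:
$V{\left(H \right)} = 4 + H$ ($V{\left(H \right)} = H + 4 = 4 + H$)
$j{\left(p \right)} = 4$ ($j{\left(p \right)} = 3 + 1 = 4$)
$W{\left(Y \right)} = -1 - Y$ ($W{\left(Y \right)} = 3 - \left(4 + Y\right) = -1 - Y$)
$q{\left(s,D \right)} = \left(D + s\right)^{2}$
$\left(q{\left(\left(5 - 3\right) \left(-2\right),j{\left(1 - 5 \right)} \right)} + W{\left(1 \right)}\right) \left(-77 - 53\right) = \left(\left(4 + \left(5 - 3\right) \left(-2\right)\right)^{2} - 2\right) \left(-77 - 53\right) = \left(\left(4 + 2 \left(-2\right)\right)^{2} - 2\right) \left(-130\right) = \left(\left(4 - 4\right)^{2} - 2\right) \left(-130\right) = \left(0^{2} - 2\right) \left(-130\right) = \left(0 - 2\right) \left(-130\right) = \left(-2\right) \left(-130\right) = 260$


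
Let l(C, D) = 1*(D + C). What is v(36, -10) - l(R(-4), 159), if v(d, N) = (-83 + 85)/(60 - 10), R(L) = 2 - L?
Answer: -4124/25 ≈ -164.96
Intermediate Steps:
v(d, N) = 1/25 (v(d, N) = 2/50 = 2*(1/50) = 1/25)
l(C, D) = C + D (l(C, D) = 1*(C + D) = C + D)
v(36, -10) - l(R(-4), 159) = 1/25 - ((2 - 1*(-4)) + 159) = 1/25 - ((2 + 4) + 159) = 1/25 - (6 + 159) = 1/25 - 1*165 = 1/25 - 165 = -4124/25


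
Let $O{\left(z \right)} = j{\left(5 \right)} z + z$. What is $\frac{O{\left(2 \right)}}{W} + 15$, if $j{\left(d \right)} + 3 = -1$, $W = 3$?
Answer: $13$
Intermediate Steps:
$j{\left(d \right)} = -4$ ($j{\left(d \right)} = -3 - 1 = -4$)
$O{\left(z \right)} = - 3 z$ ($O{\left(z \right)} = - 4 z + z = - 3 z$)
$\frac{O{\left(2 \right)}}{W} + 15 = \frac{\left(-3\right) 2}{3} + 15 = \left(-6\right) \frac{1}{3} + 15 = -2 + 15 = 13$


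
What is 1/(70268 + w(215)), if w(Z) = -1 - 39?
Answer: 1/70228 ≈ 1.4239e-5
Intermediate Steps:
w(Z) = -40
1/(70268 + w(215)) = 1/(70268 - 40) = 1/70228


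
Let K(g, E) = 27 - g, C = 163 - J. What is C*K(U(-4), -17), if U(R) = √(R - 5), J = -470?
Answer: 17091 - 1899*I ≈ 17091.0 - 1899.0*I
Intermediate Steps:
U(R) = √(-5 + R)
C = 633 (C = 163 - 1*(-470) = 163 + 470 = 633)
C*K(U(-4), -17) = 633*(27 - √(-5 - 4)) = 633*(27 - √(-9)) = 633*(27 - 3*I) = 17091 - 1899*I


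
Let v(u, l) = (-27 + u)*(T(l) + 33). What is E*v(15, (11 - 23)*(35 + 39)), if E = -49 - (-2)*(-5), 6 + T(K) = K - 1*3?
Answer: -611712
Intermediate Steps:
T(K) = -9 + K (T(K) = -6 + (K - 1*3) = -6 + (K - 3) = -6 + (-3 + K) = -9 + K)
E = -59 (E = -49 - 1*10 = -49 - 10 = -59)
v(u, l) = (-27 + u)*(24 + l) (v(u, l) = (-27 + u)*((-9 + l) + 33) = (-27 + u)*(24 + l))
E*v(15, (11 - 23)*(35 + 39)) = -59*(-648 - 27*(11 - 23)*(35 + 39) + 24*15 + ((11 - 23)*(35 + 39))*15) = -59*(-648 - (-324)*74 + 360 - 12*74*15) = -59*(-648 - 27*(-888) + 360 - 888*15) = -59*(-648 + 23976 + 360 - 13320) = -59*10368 = -611712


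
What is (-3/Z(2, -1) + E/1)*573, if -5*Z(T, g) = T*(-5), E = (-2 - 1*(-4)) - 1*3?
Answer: -2865/2 ≈ -1432.5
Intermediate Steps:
E = -1 (E = (-2 + 4) - 3 = 2 - 3 = -1)
Z(T, g) = T (Z(T, g) = -T*(-5)/5 = -(-1)*T = T)
(-3/Z(2, -1) + E/1)*573 = (-3/2 - 1/1)*573 = (-3*½ - 1*1)*573 = (-3/2 - 1)*573 = -5/2*573 = -2865/2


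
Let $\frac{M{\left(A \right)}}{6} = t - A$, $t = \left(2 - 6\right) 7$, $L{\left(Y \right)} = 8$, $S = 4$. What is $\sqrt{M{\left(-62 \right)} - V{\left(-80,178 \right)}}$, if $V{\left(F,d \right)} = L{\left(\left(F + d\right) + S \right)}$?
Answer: $14$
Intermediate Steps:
$V{\left(F,d \right)} = 8$
$t = -28$ ($t = \left(-4\right) 7 = -28$)
$M{\left(A \right)} = -168 - 6 A$ ($M{\left(A \right)} = 6 \left(-28 - A\right) = -168 - 6 A$)
$\sqrt{M{\left(-62 \right)} - V{\left(-80,178 \right)}} = \sqrt{\left(-168 - -372\right) - 8} = \sqrt{\left(-168 + 372\right) - 8} = \sqrt{204 - 8} = \sqrt{196} = 14$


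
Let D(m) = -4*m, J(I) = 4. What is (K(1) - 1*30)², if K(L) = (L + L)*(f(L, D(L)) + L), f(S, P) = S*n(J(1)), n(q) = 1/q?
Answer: 3025/4 ≈ 756.25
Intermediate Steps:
n(q) = 1/q
f(S, P) = S/4
K(L) = 5*L²/2 (K(L) = (L + L)*(L/4 + L) = (2*L)*(5*L/4) = 5*L²/2)
(K(1) - 1*30)² = ((5/2)*1² - 1*30)² = ((5/2)*1 - 30)² = (5/2 - 30)² = (-55/2)² = 3025/4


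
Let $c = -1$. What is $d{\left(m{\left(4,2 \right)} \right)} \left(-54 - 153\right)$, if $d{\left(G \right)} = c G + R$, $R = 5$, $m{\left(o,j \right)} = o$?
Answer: $-207$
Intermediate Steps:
$d{\left(G \right)} = 5 - G$ ($d{\left(G \right)} = - G + 5 = 5 - G$)
$d{\left(m{\left(4,2 \right)} \right)} \left(-54 - 153\right) = \left(5 - 4\right) \left(-54 - 153\right) = 1 \left(-207\right) = -207$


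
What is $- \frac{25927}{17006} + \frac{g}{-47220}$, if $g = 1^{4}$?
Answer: $- \frac{55649543}{36501060} \approx -1.5246$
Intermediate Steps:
$g = 1$
$- \frac{25927}{17006} + \frac{g}{-47220} = - \frac{25927}{17006} + 1 \frac{1}{-47220} = \left(-25927\right) \frac{1}{17006} + 1 \left(- \frac{1}{47220}\right) = - \frac{2357}{1546} - \frac{1}{47220} = - \frac{55649543}{36501060}$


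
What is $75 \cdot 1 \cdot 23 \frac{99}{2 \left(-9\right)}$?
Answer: $- \frac{18975}{2} \approx -9487.5$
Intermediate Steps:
$75 \cdot 1 \cdot 23 \frac{99}{2 \left(-9\right)} = 75 \cdot 23 \frac{99}{-18} = 1725 \cdot 99 \left(- \frac{1}{18}\right) = 1725 \left(- \frac{11}{2}\right) = - \frac{18975}{2}$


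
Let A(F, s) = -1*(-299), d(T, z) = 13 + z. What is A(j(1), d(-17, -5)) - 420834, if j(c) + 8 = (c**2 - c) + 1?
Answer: -420535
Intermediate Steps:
j(c) = -7 + c**2 - c (j(c) = -8 + ((c**2 - c) + 1) = -8 + (1 + c**2 - c) = -7 + c**2 - c)
A(F, s) = 299
A(j(1), d(-17, -5)) - 420834 = 299 - 420834 = -420535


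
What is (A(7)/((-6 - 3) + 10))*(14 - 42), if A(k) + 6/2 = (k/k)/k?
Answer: 80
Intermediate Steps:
A(k) = -3 + 1/k (A(k) = -3 + (k/k)/k = -3 + 1/k)
(A(7)/((-6 - 3) + 10))*(14 - 42) = ((-3 + 1/7)/((-6 - 3) + 10))*(14 - 42) = ((-3 + ⅐)/(-9 + 10))*(-28) = -20/7/1*(-28) = -20/7*1*(-28) = -20/7*(-28) = 80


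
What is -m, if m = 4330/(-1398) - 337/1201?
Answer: 2835728/839499 ≈ 3.3779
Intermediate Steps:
m = -2835728/839499 (m = 4330*(-1/1398) - 337*1/1201 = -2165/699 - 337/1201 = -2835728/839499 ≈ -3.3779)
-m = -1*(-2835728/839499) = 2835728/839499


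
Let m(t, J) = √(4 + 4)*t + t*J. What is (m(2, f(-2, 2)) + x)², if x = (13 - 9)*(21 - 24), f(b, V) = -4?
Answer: 432 - 160*√2 ≈ 205.73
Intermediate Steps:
x = -12 (x = 4*(-3) = -12)
m(t, J) = J*t + 2*t*√2 (m(t, J) = √8*t + J*t = (2*√2)*t + J*t = 2*t*√2 + J*t = J*t + 2*t*√2)
(m(2, f(-2, 2)) + x)² = (2*(-4 + 2*√2) - 12)² = ((-8 + 4*√2) - 12)² = (-20 + 4*√2)²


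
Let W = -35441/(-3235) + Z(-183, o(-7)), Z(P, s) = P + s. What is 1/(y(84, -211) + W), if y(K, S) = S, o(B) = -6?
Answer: -3235/1258559 ≈ -0.0025704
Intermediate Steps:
W = -575974/3235 (W = -35441/(-3235) + (-183 - 6) = -35441*(-1/3235) - 189 = 35441/3235 - 189 = -575974/3235 ≈ -178.04)
1/(y(84, -211) + W) = 1/(-211 - 575974/3235) = 1/(-1258559/3235) = -3235/1258559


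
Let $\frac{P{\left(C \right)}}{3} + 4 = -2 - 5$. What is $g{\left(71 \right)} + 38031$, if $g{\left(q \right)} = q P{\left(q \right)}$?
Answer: $35688$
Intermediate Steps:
$P{\left(C \right)} = -33$ ($P{\left(C \right)} = -12 + 3 \left(-2 - 5\right) = -12 + 3 \left(-7\right) = -12 - 21 = -33$)
$g{\left(q \right)} = - 33 q$ ($g{\left(q \right)} = q \left(-33\right) = - 33 q$)
$g{\left(71 \right)} + 38031 = \left(-33\right) 71 + 38031 = -2343 + 38031 = 35688$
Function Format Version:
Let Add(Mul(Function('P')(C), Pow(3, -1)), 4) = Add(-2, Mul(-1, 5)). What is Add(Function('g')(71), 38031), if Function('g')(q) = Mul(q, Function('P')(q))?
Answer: 35688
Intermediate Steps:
Function('P')(C) = -33 (Function('P')(C) = Add(-12, Mul(3, Add(-2, Mul(-1, 5)))) = Add(-12, Mul(3, Add(-2, -5))) = Add(-12, Mul(3, -7)) = Add(-12, -21) = -33)
Function('g')(q) = Mul(-33, q) (Function('g')(q) = Mul(q, -33) = Mul(-33, q))
Add(Function('g')(71), 38031) = Add(Mul(-33, 71), 38031) = Add(-2343, 38031) = 35688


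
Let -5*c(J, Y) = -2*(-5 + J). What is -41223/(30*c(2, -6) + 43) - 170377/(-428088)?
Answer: -2520839855/428088 ≈ -5888.6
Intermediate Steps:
c(J, Y) = -2 + 2*J/5 (c(J, Y) = -(-2)*(-5 + J)/5 = -(10 - 2*J)/5 = -2 + 2*J/5)
-41223/(30*c(2, -6) + 43) - 170377/(-428088) = -41223/(30*(-2 + (⅖)*2) + 43) - 170377/(-428088) = -41223/(30*(-2 + ⅘) + 43) - 170377*(-1/428088) = -41223/(30*(-6/5) + 43) + 170377/428088 = -41223/(-36 + 43) + 170377/428088 = -41223/7 + 170377/428088 = -41223*⅐ + 170377/428088 = -5889 + 170377/428088 = -2520839855/428088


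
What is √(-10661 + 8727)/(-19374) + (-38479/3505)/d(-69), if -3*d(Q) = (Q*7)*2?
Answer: -239/7010 - I*√1934/19374 ≈ -0.034094 - 0.0022699*I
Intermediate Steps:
d(Q) = -14*Q/3 (d(Q) = -Q*7*2/3 = -7*Q*2/3 = -14*Q/3)
√(-10661 + 8727)/(-19374) + (-38479/3505)/d(-69) = √(-10661 + 8727)/(-19374) + (-38479/3505)/((-14/3*(-69))) = √(-1934)*(-1/19374) - 38479/3505/322 = (I*√1934)*(-1/19374) - 1*38479/3505*(1/322) = -I*√1934/19374 - 38479/3505*1/322 = -I*√1934/19374 - 239/7010 = -239/7010 - I*√1934/19374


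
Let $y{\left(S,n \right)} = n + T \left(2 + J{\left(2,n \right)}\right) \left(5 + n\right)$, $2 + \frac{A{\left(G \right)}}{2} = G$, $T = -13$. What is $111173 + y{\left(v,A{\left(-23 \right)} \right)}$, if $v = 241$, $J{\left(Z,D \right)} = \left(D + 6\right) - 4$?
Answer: $84213$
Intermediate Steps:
$A{\left(G \right)} = -4 + 2 G$
$J{\left(Z,D \right)} = 2 + D$ ($J{\left(Z,D \right)} = \left(6 + D\right) - 4 = 2 + D$)
$y{\left(S,n \right)} = n - 13 \left(4 + n\right) \left(5 + n\right)$ ($y{\left(S,n \right)} = n - 13 \left(2 + \left(2 + n\right)\right) \left(5 + n\right) = n - 13 \left(4 + n\right) \left(5 + n\right)$)
$111173 + y{\left(v,A{\left(-23 \right)} \right)} = 111173 - \left(260 + 13 \left(-4 + 2 \left(-23\right)\right)^{2} + 116 \left(-4 + 2 \left(-23\right)\right)\right) = 111173 - \left(260 + 13 \left(-4 - 46\right)^{2} + 116 \left(-4 - 46\right)\right) = 111173 - \left(-5540 + 32500\right) = 111173 - 26960 = 84213$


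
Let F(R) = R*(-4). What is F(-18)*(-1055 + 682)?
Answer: -26856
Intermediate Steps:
F(R) = -4*R
F(-18)*(-1055 + 682) = (-4*(-18))*(-1055 + 682) = 72*(-373) = -26856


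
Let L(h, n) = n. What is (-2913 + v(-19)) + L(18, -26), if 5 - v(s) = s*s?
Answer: -3295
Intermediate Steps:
v(s) = 5 - s² (v(s) = 5 - s*s = 5 - s²)
(-2913 + v(-19)) + L(18, -26) = (-2913 + (5 - 1*(-19)²)) - 26 = (-2913 + (5 - 1*361)) - 26 = (-2913 + (5 - 361)) - 26 = (-2913 - 356) - 26 = -3269 - 26 = -3295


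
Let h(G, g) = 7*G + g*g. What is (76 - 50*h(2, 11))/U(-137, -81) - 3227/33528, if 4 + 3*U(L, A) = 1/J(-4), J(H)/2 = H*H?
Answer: 169142629/33528 ≈ 5044.8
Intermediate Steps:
h(G, g) = g² + 7*G (h(G, g) = 7*G + g² = g² + 7*G)
J(H) = 2*H² (J(H) = 2*(H*H) = 2*H²)
U(L, A) = -127/96 (U(L, A) = -4/3 + 1/(3*((2*(-4)²))) = -4/3 + 1/(3*((2*16))) = -4/3 + (⅓)/32 = -4/3 + (⅓)*(1/32) = -4/3 + 1/96 = -127/96)
(76 - 50*h(2, 11))/U(-137, -81) - 3227/33528 = (76 - 50*(11² + 7*2))/(-127/96) - 3227/33528 = (76 - 50*(121 + 14))*(-96/127) - 3227*1/33528 = (76 - 50*135)*(-96/127) - 3227/33528 = (76 - 6750)*(-96/127) - 3227/33528 = -6674*(-96/127) - 3227/33528 = 640704/127 - 3227/33528 = 169142629/33528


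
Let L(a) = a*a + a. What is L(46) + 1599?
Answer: 3761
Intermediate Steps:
L(a) = a + a² (L(a) = a² + a = a + a²)
L(46) + 1599 = 46*(1 + 46) + 1599 = 46*47 + 1599 = 2162 + 1599 = 3761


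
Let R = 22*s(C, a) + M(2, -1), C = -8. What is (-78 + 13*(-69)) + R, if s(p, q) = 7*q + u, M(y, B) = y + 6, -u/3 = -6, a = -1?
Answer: -725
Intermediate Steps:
u = 18 (u = -3*(-6) = 18)
M(y, B) = 6 + y
s(p, q) = 18 + 7*q (s(p, q) = 7*q + 18 = 18 + 7*q)
R = 250 (R = 22*(18 + 7*(-1)) + (6 + 2) = 22*(18 - 7) + 8 = 22*11 + 8 = 242 + 8 = 250)
(-78 + 13*(-69)) + R = (-78 + 13*(-69)) + 250 = (-78 - 897) + 250 = -975 + 250 = -725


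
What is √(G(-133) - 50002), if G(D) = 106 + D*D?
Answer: I*√32207 ≈ 179.46*I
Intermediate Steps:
G(D) = 106 + D²
√(G(-133) - 50002) = √((106 + (-133)²) - 50002) = √((106 + 17689) - 50002) = √(17795 - 50002) = √(-32207) = I*√32207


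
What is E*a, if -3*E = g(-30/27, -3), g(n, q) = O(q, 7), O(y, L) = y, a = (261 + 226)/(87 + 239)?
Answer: 487/326 ≈ 1.4939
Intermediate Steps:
a = 487/326 ≈ 1.4939
g(n, q) = q
E = 1 (E = -1/3*(-3) = 1)
E*a = 1*(487/326) = 487/326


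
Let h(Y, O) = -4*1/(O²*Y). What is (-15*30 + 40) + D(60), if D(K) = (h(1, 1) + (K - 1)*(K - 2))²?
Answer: 11682314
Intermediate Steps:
h(Y, O) = -4/(O²*Y) (h(Y, O) = -4*1/(O²*Y) = -4/(O²*Y))
D(K) = (-4 + (-1 + K)*(-2 + K))² (D(K) = (-4/(1²*1) + (K - 1)*(K - 2))² = (-4*1*1 + (-1 + K)*(-2 + K))² = (-4 + (-1 + K)*(-2 + K))²)
(-15*30 + 40) + D(60) = (-15*30 + 40) + (-2 + 60² - 3*60)² = (-450 + 40) + (-2 + 3600 - 180)² = -410 + 3418² = -410 + 11682724 = 11682314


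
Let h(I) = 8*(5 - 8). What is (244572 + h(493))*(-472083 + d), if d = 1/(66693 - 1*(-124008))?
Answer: -2446205497345304/21189 ≈ -1.1545e+11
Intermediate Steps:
h(I) = -24 (h(I) = 8*(-3) = -24)
d = 1/190701 (d = 1/(66693 + 124008) = 1/190701 ≈ 5.2438e-6)
(244572 + h(493))*(-472083 + d) = (244572 - 24)*(-472083 + 1/190701) = 244548*(-90026700182/190701) = -2446205497345304/21189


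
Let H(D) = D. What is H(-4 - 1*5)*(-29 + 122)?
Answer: -837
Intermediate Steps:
H(-4 - 1*5)*(-29 + 122) = (-4 - 1*5)*(-29 + 122) = (-4 - 5)*93 = -9*93 = -837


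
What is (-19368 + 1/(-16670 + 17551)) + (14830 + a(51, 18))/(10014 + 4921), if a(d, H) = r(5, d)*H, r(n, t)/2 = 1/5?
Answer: -1274129624859/65788675 ≈ -19367.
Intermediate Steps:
r(n, t) = 2/5
a(d, H) = 2*H/5
(-19368 + 1/(-16670 + 17551)) + (14830 + a(51, 18))/(10014 + 4921) = (-19368 + 1/(-16670 + 17551)) + (14830 + (2/5)*18)/(10014 + 4921) = (-19368 + 1/881) + (14830 + 36/5)/14935 = (-19368 + 1/881) + (74186/5)*(1/14935) = -17063207/881 + 74186/74675 = -1274129624859/65788675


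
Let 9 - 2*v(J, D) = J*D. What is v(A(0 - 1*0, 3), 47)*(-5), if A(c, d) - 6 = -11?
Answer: -610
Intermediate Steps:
A(c, d) = -5 (A(c, d) = 6 - 11 = -5)
v(J, D) = 9/2 - D*J/2 (v(J, D) = 9/2 - J*D/2 = 9/2 - D*J/2)
v(A(0 - 1*0, 3), 47)*(-5) = (9/2 - ½*47*(-5))*(-5) = (9/2 + 235/2)*(-5) = 122*(-5) = -610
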